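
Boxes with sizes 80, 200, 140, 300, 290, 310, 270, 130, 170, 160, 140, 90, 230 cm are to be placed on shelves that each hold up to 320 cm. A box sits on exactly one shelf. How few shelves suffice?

9

Total = 310 + 300 + 290 + 270 + 230 + 200 + 170 + 160 + 140 + 140 + 130 + 90 + 80 = 2510 cm.
Lower bound: ⌈2510/320⌉ = 8 shelves.
A packing using 9 shelves:
  shelf 1: 310 = 310
  shelf 2: 300 = 300
  shelf 3: 290 = 290
  shelf 4: 270 = 270
  shelf 5: 230 + 90 = 320
  shelf 6: 200 + 80 = 280
  shelf 7: 170 + 140 = 310
  shelf 8: 160 + 140 = 300
  shelf 9: 130 = 130
No arrangement into 8 shelves stays within capacity, so 9 is optimal.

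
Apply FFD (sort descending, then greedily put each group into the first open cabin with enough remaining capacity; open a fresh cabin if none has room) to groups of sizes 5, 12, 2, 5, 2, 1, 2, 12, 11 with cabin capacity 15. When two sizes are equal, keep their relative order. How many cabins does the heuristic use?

4

Sorted descending: 12, 12, 11, 5, 5, 2, 2, 2, 1.
  12 → cabin 1 (new)  [load 12/15]
  12 → cabin 2 (new)  [load 12/15]
  11 → cabin 3 (new)  [load 11/15]
  5 → cabin 4 (new)  [load 5/15]
  5 → cabin 4  [load 10/15]
  2 → cabin 1  [load 14/15]
  2 → cabin 2  [load 14/15]
  2 → cabin 3  [load 13/15]
  1 → cabin 1  [load 15/15]
4 cabins opened.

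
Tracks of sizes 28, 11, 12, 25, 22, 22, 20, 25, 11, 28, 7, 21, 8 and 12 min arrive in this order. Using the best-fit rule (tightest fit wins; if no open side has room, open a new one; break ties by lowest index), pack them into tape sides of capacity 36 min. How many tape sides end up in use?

  28 → side 1 (new)  [load 28/36]
  11 → side 2 (new)  [load 11/36]
  12 → side 2  [load 23/36]
  25 → side 3 (new)  [load 25/36]
  22 → side 4 (new)  [load 22/36]
  22 → side 5 (new)  [load 22/36]
  20 → side 6 (new)  [load 20/36]
  25 → side 7 (new)  [load 25/36]
  11 → side 3  [load 36/36]
  28 → side 8 (new)  [load 28/36]
  7 → side 1  [load 35/36]
  21 → side 9 (new)  [load 21/36]
  8 → side 8  [load 36/36]
  12 → side 2  [load 35/36]
9 tape sides opened.

9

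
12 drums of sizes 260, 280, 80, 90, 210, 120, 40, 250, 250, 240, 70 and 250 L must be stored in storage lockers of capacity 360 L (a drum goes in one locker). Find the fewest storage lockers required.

7

Total = 280 + 260 + 250 + 250 + 250 + 240 + 210 + 120 + 90 + 80 + 70 + 40 = 2140 L.
Lower bound: ⌈2140/360⌉ = 6 storage lockers.
Also, 7 drums each exceed 180 L, and no two of those can share a locker, so at least 7 storage lockers are needed.
A packing using 7 storage lockers:
  locker 1: 280 + 80 = 360
  locker 2: 260 + 90 = 350
  locker 3: 250 + 70 + 40 = 360
  locker 4: 250 = 250
  locker 5: 250 = 250
  locker 6: 240 + 120 = 360
  locker 7: 210 = 210
This matches the lower bound, so 7 is optimal.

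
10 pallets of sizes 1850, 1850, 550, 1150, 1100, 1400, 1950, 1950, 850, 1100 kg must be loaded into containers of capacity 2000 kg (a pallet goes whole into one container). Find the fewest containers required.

Total = 1950 + 1950 + 1850 + 1850 + 1400 + 1150 + 1100 + 1100 + 850 + 550 = 13750 kg.
Lower bound: ⌈13750/2000⌉ = 7 containers.
Also, 8 pallets each exceed 1000 kg, and no two of those can share a container, so at least 8 containers are needed.
A packing using 8 containers:
  container 1: 1950 = 1950
  container 2: 1950 = 1950
  container 3: 1850 = 1850
  container 4: 1850 = 1850
  container 5: 1400 + 550 = 1950
  container 6: 1150 + 850 = 2000
  container 7: 1100 = 1100
  container 8: 1100 = 1100
This matches the lower bound, so 8 is optimal.

8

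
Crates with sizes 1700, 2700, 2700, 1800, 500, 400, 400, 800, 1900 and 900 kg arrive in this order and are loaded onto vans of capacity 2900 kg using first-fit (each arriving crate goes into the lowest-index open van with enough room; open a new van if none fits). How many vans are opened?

6

  1700 → van 1 (new)  [load 1700/2900]
  2700 → van 2 (new)  [load 2700/2900]
  2700 → van 3 (new)  [load 2700/2900]
  1800 → van 4 (new)  [load 1800/2900]
  500 → van 1  [load 2200/2900]
  400 → van 1  [load 2600/2900]
  400 → van 4  [load 2200/2900]
  800 → van 5 (new)  [load 800/2900]
  1900 → van 5  [load 2700/2900]
  900 → van 6 (new)  [load 900/2900]
6 vans opened.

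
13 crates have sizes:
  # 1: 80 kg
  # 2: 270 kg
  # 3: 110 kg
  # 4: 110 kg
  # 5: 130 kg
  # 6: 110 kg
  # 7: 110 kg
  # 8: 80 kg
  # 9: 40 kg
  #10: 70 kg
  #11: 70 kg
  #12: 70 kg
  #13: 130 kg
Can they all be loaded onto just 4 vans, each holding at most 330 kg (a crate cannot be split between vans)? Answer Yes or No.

Total = 1380 kg; ⌈1380/330⌉ = 5.
At least 5 vans are required, but only 4 are allowed.

No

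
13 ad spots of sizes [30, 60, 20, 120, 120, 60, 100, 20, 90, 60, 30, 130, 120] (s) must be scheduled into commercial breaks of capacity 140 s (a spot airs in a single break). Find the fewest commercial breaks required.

Total = 130 + 120 + 120 + 120 + 100 + 90 + 60 + 60 + 60 + 30 + 30 + 20 + 20 = 960 s.
Lower bound: ⌈960/140⌉ = 7 commercial breaks.
A packing using 8 commercial breaks:
  break 1: 130 = 130
  break 2: 120 + 20 = 140
  break 3: 120 + 20 = 140
  break 4: 120 = 120
  break 5: 100 + 30 = 130
  break 6: 90 + 30 = 120
  break 7: 60 + 60 = 120
  break 8: 60 = 60
No arrangement into 7 commercial breaks stays within capacity, so 8 is optimal.

8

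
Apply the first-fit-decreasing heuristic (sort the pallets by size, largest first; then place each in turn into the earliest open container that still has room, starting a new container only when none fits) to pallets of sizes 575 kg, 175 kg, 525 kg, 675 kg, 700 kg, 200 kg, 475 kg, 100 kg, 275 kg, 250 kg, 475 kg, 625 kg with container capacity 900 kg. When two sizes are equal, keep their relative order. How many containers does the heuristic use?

Sorted descending: 700, 675, 625, 575, 525, 475, 475, 275, 250, 200, 175, 100.
  700 → container 1 (new)  [load 700/900]
  675 → container 2 (new)  [load 675/900]
  625 → container 3 (new)  [load 625/900]
  575 → container 4 (new)  [load 575/900]
  525 → container 5 (new)  [load 525/900]
  475 → container 6 (new)  [load 475/900]
  475 → container 7 (new)  [load 475/900]
  275 → container 3  [load 900/900]
  250 → container 4  [load 825/900]
  200 → container 1  [load 900/900]
  175 → container 2  [load 850/900]
  100 → container 5  [load 625/900]
7 containers opened.

7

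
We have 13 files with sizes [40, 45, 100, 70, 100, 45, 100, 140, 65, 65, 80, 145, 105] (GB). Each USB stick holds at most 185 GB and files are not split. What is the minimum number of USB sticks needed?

Total = 145 + 140 + 105 + 100 + 100 + 100 + 80 + 70 + 65 + 65 + 45 + 45 + 40 = 1100 GB.
Lower bound: ⌈1100/185⌉ = 6 USB sticks.
A packing using 7 USB sticks:
  USB stick 1: 145 + 40 = 185
  USB stick 2: 140 + 45 = 185
  USB stick 3: 105 + 80 = 185
  USB stick 4: 100 + 70 = 170
  USB stick 5: 100 + 65 = 165
  USB stick 6: 100 + 65 = 165
  USB stick 7: 45 = 45
No arrangement into 6 USB sticks stays within capacity, so 7 is optimal.

7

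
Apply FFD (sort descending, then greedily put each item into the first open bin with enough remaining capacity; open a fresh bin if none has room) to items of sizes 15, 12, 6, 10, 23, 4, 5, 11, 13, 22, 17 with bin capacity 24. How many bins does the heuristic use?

Sorted descending: 23, 22, 17, 15, 13, 12, 11, 10, 6, 5, 4.
  23 → bin 1 (new)  [load 23/24]
  22 → bin 2 (new)  [load 22/24]
  17 → bin 3 (new)  [load 17/24]
  15 → bin 4 (new)  [load 15/24]
  13 → bin 5 (new)  [load 13/24]
  12 → bin 6 (new)  [load 12/24]
  11 → bin 5  [load 24/24]
  10 → bin 6  [load 22/24]
  6 → bin 3  [load 23/24]
  5 → bin 4  [load 20/24]
  4 → bin 4  [load 24/24]
6 bins opened.

6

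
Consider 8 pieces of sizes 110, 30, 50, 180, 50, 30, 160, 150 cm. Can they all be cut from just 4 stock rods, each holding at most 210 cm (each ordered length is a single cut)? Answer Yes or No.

A valid assignment using 4 stock rods:
  stock rod 1: 180 + 30 = 210
  stock rod 2: 160 + 50 = 210
  stock rod 3: 150 + 50 = 200
  stock rod 4: 110 + 30 = 140
Every load is within 210 cm, so 4 stock rods suffice.

Yes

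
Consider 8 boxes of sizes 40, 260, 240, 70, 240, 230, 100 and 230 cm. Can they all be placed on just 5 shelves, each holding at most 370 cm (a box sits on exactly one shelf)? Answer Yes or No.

Yes

A valid assignment using 5 shelves:
  shelf 1: 260 + 100 = 360
  shelf 2: 240 + 70 + 40 = 350
  shelf 3: 240 = 240
  shelf 4: 230 = 230
  shelf 5: 230 = 230
Every load is within 370 cm, so 5 shelves suffice.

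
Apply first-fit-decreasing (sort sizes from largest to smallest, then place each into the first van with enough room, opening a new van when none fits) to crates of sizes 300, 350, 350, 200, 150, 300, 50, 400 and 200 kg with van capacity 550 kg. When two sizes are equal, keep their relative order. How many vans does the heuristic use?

Sorted descending: 400, 350, 350, 300, 300, 200, 200, 150, 50.
  400 → van 1 (new)  [load 400/550]
  350 → van 2 (new)  [load 350/550]
  350 → van 3 (new)  [load 350/550]
  300 → van 4 (new)  [load 300/550]
  300 → van 5 (new)  [load 300/550]
  200 → van 2  [load 550/550]
  200 → van 3  [load 550/550]
  150 → van 1  [load 550/550]
  50 → van 4  [load 350/550]
5 vans opened.

5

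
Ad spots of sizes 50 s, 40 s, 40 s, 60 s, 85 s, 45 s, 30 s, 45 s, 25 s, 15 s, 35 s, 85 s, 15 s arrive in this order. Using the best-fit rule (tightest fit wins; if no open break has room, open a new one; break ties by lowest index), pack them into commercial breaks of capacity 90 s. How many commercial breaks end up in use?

7

  50 → break 1 (new)  [load 50/90]
  40 → break 1  [load 90/90]
  40 → break 2 (new)  [load 40/90]
  60 → break 3 (new)  [load 60/90]
  85 → break 4 (new)  [load 85/90]
  45 → break 2  [load 85/90]
  30 → break 3  [load 90/90]
  45 → break 5 (new)  [load 45/90]
  25 → break 5  [load 70/90]
  15 → break 5  [load 85/90]
  35 → break 6 (new)  [load 35/90]
  85 → break 7 (new)  [load 85/90]
  15 → break 6  [load 50/90]
7 commercial breaks opened.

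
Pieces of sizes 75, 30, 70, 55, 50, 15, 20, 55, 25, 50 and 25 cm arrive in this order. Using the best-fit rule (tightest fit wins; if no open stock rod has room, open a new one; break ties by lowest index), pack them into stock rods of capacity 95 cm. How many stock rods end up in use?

  75 → stock rod 1 (new)  [load 75/95]
  30 → stock rod 2 (new)  [load 30/95]
  70 → stock rod 3 (new)  [load 70/95]
  55 → stock rod 2  [load 85/95]
  50 → stock rod 4 (new)  [load 50/95]
  15 → stock rod 1  [load 90/95]
  20 → stock rod 3  [load 90/95]
  55 → stock rod 5 (new)  [load 55/95]
  25 → stock rod 5  [load 80/95]
  50 → stock rod 6 (new)  [load 50/95]
  25 → stock rod 4  [load 75/95]
6 stock rods opened.

6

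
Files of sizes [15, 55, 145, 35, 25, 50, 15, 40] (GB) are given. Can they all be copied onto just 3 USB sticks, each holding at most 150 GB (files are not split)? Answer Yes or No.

Yes

A valid assignment using 3 USB sticks:
  USB stick 1: 145 = 145
  USB stick 2: 55 + 50 + 40 = 145
  USB stick 3: 35 + 25 + 15 + 15 = 90
Every load is within 150 GB, so 3 USB sticks suffice.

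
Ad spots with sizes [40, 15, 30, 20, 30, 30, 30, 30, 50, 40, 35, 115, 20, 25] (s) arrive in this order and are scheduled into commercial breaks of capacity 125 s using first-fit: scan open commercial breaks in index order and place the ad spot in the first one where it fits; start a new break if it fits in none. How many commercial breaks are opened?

  40 → break 1 (new)  [load 40/125]
  15 → break 1  [load 55/125]
  30 → break 1  [load 85/125]
  20 → break 1  [load 105/125]
  30 → break 2 (new)  [load 30/125]
  30 → break 2  [load 60/125]
  30 → break 2  [load 90/125]
  30 → break 2  [load 120/125]
  50 → break 3 (new)  [load 50/125]
  40 → break 3  [load 90/125]
  35 → break 3  [load 125/125]
  115 → break 4 (new)  [load 115/125]
  20 → break 1  [load 125/125]
  25 → break 5 (new)  [load 25/125]
5 commercial breaks opened.

5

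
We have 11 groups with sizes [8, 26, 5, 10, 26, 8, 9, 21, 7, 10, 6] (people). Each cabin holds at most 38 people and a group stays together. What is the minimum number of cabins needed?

4

Total = 26 + 26 + 21 + 10 + 10 + 9 + 8 + 8 + 7 + 6 + 5 = 136 people.
Lower bound: ⌈136/38⌉ = 4 cabins.
A packing using 4 cabins:
  cabin 1: 26 + 10 = 36
  cabin 2: 26 + 10 = 36
  cabin 3: 21 + 9 + 8 = 38
  cabin 4: 8 + 7 + 6 + 5 = 26
This matches the lower bound, so 4 is optimal.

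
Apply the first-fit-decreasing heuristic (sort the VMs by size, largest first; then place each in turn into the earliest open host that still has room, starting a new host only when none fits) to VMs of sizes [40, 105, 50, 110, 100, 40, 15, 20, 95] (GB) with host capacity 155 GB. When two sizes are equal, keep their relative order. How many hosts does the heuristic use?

4

Sorted descending: 110, 105, 100, 95, 50, 40, 40, 20, 15.
  110 → host 1 (new)  [load 110/155]
  105 → host 2 (new)  [load 105/155]
  100 → host 3 (new)  [load 100/155]
  95 → host 4 (new)  [load 95/155]
  50 → host 2  [load 155/155]
  40 → host 1  [load 150/155]
  40 → host 3  [load 140/155]
  20 → host 4  [load 115/155]
  15 → host 3  [load 155/155]
4 hosts opened.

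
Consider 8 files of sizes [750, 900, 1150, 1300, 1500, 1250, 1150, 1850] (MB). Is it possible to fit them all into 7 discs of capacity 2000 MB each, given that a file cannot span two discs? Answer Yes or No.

Yes

A valid assignment using 7 discs:
  disc 1: 1850 = 1850
  disc 2: 1500 = 1500
  disc 3: 1300 = 1300
  disc 4: 1250 + 750 = 2000
  disc 5: 1150 = 1150
  disc 6: 1150 = 1150
  disc 7: 900 = 900
Every load is within 2000 MB, so 7 discs suffice.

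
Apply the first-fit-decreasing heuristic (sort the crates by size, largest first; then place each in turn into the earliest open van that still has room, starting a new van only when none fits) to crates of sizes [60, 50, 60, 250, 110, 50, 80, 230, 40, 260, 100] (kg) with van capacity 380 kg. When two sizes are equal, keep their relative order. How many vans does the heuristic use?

Sorted descending: 260, 250, 230, 110, 100, 80, 60, 60, 50, 50, 40.
  260 → van 1 (new)  [load 260/380]
  250 → van 2 (new)  [load 250/380]
  230 → van 3 (new)  [load 230/380]
  110 → van 1  [load 370/380]
  100 → van 2  [load 350/380]
  80 → van 3  [load 310/380]
  60 → van 3  [load 370/380]
  60 → van 4 (new)  [load 60/380]
  50 → van 4  [load 110/380]
  50 → van 4  [load 160/380]
  40 → van 4  [load 200/380]
4 vans opened.

4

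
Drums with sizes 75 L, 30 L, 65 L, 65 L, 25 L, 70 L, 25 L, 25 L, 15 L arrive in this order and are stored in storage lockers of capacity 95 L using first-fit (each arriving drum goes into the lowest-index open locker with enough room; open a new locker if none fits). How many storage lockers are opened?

  75 → locker 1 (new)  [load 75/95]
  30 → locker 2 (new)  [load 30/95]
  65 → locker 2  [load 95/95]
  65 → locker 3 (new)  [load 65/95]
  25 → locker 3  [load 90/95]
  70 → locker 4 (new)  [load 70/95]
  25 → locker 4  [load 95/95]
  25 → locker 5 (new)  [load 25/95]
  15 → locker 1  [load 90/95]
5 storage lockers opened.

5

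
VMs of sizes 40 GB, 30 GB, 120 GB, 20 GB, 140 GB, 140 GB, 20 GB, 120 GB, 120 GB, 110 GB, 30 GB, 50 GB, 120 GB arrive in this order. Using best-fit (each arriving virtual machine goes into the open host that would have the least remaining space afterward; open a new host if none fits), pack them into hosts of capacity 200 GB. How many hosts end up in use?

  40 → host 1 (new)  [load 40/200]
  30 → host 1  [load 70/200]
  120 → host 1  [load 190/200]
  20 → host 2 (new)  [load 20/200]
  140 → host 2  [load 160/200]
  140 → host 3 (new)  [load 140/200]
  20 → host 2  [load 180/200]
  120 → host 4 (new)  [load 120/200]
  120 → host 5 (new)  [load 120/200]
  110 → host 6 (new)  [load 110/200]
  30 → host 3  [load 170/200]
  50 → host 4  [load 170/200]
  120 → host 7 (new)  [load 120/200]
7 hosts opened.

7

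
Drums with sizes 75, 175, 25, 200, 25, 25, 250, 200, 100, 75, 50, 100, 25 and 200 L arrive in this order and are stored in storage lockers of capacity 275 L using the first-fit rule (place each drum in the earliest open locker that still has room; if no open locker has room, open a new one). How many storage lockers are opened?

  75 → locker 1 (new)  [load 75/275]
  175 → locker 1  [load 250/275]
  25 → locker 1  [load 275/275]
  200 → locker 2 (new)  [load 200/275]
  25 → locker 2  [load 225/275]
  25 → locker 2  [load 250/275]
  250 → locker 3 (new)  [load 250/275]
  200 → locker 4 (new)  [load 200/275]
  100 → locker 5 (new)  [load 100/275]
  75 → locker 4  [load 275/275]
  50 → locker 5  [load 150/275]
  100 → locker 5  [load 250/275]
  25 → locker 2  [load 275/275]
  200 → locker 6 (new)  [load 200/275]
6 storage lockers opened.

6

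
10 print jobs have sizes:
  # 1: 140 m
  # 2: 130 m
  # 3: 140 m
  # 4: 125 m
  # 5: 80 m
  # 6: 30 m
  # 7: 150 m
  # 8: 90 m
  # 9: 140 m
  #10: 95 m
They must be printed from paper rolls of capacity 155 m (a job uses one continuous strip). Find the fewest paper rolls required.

Total = 150 + 140 + 140 + 140 + 130 + 125 + 95 + 90 + 80 + 30 = 1120 m.
Lower bound: ⌈1120/155⌉ = 8 paper rolls.
Also, 9 print jobs each exceed 155/2 m, and no two of those can share a roll, so at least 9 paper rolls are needed.
A packing using 9 paper rolls:
  roll 1: 150 = 150
  roll 2: 140 = 140
  roll 3: 140 = 140
  roll 4: 140 = 140
  roll 5: 130 = 130
  roll 6: 125 + 30 = 155
  roll 7: 95 = 95
  roll 8: 90 = 90
  roll 9: 80 = 80
This matches the lower bound, so 9 is optimal.

9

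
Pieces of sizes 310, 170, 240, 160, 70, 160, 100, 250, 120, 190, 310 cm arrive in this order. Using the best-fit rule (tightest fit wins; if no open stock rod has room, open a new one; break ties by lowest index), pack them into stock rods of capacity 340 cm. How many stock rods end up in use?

  310 → stock rod 1 (new)  [load 310/340]
  170 → stock rod 2 (new)  [load 170/340]
  240 → stock rod 3 (new)  [load 240/340]
  160 → stock rod 2  [load 330/340]
  70 → stock rod 3  [load 310/340]
  160 → stock rod 4 (new)  [load 160/340]
  100 → stock rod 4  [load 260/340]
  250 → stock rod 5 (new)  [load 250/340]
  120 → stock rod 6 (new)  [load 120/340]
  190 → stock rod 6  [load 310/340]
  310 → stock rod 7 (new)  [load 310/340]
7 stock rods opened.

7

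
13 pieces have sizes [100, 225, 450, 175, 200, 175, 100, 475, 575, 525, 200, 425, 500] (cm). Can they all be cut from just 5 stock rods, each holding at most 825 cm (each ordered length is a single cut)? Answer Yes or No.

No

Total = 4125 cm; ⌈4125/825⌉ = 5.
6 pieces each exceed half the capacity and cannot share a stock rod, forcing at least 6 stock rods.
At least 6 stock rods are required, but only 5 are allowed.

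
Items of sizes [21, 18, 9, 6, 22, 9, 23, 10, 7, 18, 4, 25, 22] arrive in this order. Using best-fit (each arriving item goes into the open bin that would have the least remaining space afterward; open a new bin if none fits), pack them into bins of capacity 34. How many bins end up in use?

7

  21 → bin 1 (new)  [load 21/34]
  18 → bin 2 (new)  [load 18/34]
  9 → bin 1  [load 30/34]
  6 → bin 2  [load 24/34]
  22 → bin 3 (new)  [load 22/34]
  9 → bin 2  [load 33/34]
  23 → bin 4 (new)  [load 23/34]
  10 → bin 4  [load 33/34]
  7 → bin 3  [load 29/34]
  18 → bin 5 (new)  [load 18/34]
  4 → bin 1  [load 34/34]
  25 → bin 6 (new)  [load 25/34]
  22 → bin 7 (new)  [load 22/34]
7 bins opened.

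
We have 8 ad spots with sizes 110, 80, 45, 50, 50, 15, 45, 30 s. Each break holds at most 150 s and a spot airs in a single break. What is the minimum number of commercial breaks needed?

Total = 110 + 80 + 50 + 50 + 45 + 45 + 30 + 15 = 425 s.
Lower bound: ⌈425/150⌉ = 3 commercial breaks.
A packing using 3 commercial breaks:
  break 1: 110 + 30 = 140
  break 2: 80 + 50 + 15 = 145
  break 3: 50 + 45 + 45 = 140
This matches the lower bound, so 3 is optimal.

3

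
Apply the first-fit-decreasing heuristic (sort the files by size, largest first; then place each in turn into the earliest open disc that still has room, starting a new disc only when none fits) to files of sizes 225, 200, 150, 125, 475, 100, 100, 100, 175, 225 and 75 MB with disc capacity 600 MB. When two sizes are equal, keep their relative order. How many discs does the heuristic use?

4

Sorted descending: 475, 225, 225, 200, 175, 150, 125, 100, 100, 100, 75.
  475 → disc 1 (new)  [load 475/600]
  225 → disc 2 (new)  [load 225/600]
  225 → disc 2  [load 450/600]
  200 → disc 3 (new)  [load 200/600]
  175 → disc 3  [load 375/600]
  150 → disc 2  [load 600/600]
  125 → disc 1  [load 600/600]
  100 → disc 3  [load 475/600]
  100 → disc 3  [load 575/600]
  100 → disc 4 (new)  [load 100/600]
  75 → disc 4  [load 175/600]
4 discs opened.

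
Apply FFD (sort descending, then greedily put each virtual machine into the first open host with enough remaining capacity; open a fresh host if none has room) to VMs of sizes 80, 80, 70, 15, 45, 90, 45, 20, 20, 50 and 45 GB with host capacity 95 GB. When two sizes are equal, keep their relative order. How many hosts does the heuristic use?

Sorted descending: 90, 80, 80, 70, 50, 45, 45, 45, 20, 20, 15.
  90 → host 1 (new)  [load 90/95]
  80 → host 2 (new)  [load 80/95]
  80 → host 3 (new)  [load 80/95]
  70 → host 4 (new)  [load 70/95]
  50 → host 5 (new)  [load 50/95]
  45 → host 5  [load 95/95]
  45 → host 6 (new)  [load 45/95]
  45 → host 6  [load 90/95]
  20 → host 4  [load 90/95]
  20 → host 7 (new)  [load 20/95]
  15 → host 2  [load 95/95]
7 hosts opened.

7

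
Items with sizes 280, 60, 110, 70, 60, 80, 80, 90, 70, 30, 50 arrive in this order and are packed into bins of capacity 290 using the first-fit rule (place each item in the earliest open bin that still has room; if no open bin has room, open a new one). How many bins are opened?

  280 → bin 1 (new)  [load 280/290]
  60 → bin 2 (new)  [load 60/290]
  110 → bin 2  [load 170/290]
  70 → bin 2  [load 240/290]
  60 → bin 3 (new)  [load 60/290]
  80 → bin 3  [load 140/290]
  80 → bin 3  [load 220/290]
  90 → bin 4 (new)  [load 90/290]
  70 → bin 3  [load 290/290]
  30 → bin 2  [load 270/290]
  50 → bin 4  [load 140/290]
4 bins opened.

4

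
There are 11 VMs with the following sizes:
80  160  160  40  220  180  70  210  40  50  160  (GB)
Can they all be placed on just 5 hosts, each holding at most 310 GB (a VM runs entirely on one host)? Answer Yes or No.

Total = 1370 GB; ⌈1370/310⌉ = 5.
6 VMs each exceed half the capacity and cannot share a host, forcing at least 6 hosts.
At least 6 hosts are required, but only 5 are allowed.

No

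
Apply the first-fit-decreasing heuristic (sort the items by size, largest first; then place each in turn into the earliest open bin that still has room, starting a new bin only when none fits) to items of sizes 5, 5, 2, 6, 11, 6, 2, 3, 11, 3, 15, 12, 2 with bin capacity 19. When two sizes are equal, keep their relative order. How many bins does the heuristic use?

5

Sorted descending: 15, 12, 11, 11, 6, 6, 5, 5, 3, 3, 2, 2, 2.
  15 → bin 1 (new)  [load 15/19]
  12 → bin 2 (new)  [load 12/19]
  11 → bin 3 (new)  [load 11/19]
  11 → bin 4 (new)  [load 11/19]
  6 → bin 2  [load 18/19]
  6 → bin 3  [load 17/19]
  5 → bin 4  [load 16/19]
  5 → bin 5 (new)  [load 5/19]
  3 → bin 1  [load 18/19]
  3 → bin 4  [load 19/19]
  2 → bin 3  [load 19/19]
  2 → bin 5  [load 7/19]
  2 → bin 5  [load 9/19]
5 bins opened.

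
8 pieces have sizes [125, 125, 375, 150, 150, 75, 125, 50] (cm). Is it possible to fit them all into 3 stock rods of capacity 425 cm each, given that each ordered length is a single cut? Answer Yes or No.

A valid assignment using 3 stock rods:
  stock rod 1: 375 + 50 = 425
  stock rod 2: 150 + 150 + 125 = 425
  stock rod 3: 125 + 125 + 75 = 325
Every load is within 425 cm, so 3 stock rods suffice.

Yes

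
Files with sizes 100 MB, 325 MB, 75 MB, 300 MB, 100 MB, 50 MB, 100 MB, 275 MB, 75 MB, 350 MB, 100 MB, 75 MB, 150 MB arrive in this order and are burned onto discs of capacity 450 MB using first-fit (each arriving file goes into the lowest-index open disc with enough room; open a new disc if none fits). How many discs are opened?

5

  100 → disc 1 (new)  [load 100/450]
  325 → disc 1  [load 425/450]
  75 → disc 2 (new)  [load 75/450]
  300 → disc 2  [load 375/450]
  100 → disc 3 (new)  [load 100/450]
  50 → disc 2  [load 425/450]
  100 → disc 3  [load 200/450]
  275 → disc 4 (new)  [load 275/450]
  75 → disc 3  [load 275/450]
  350 → disc 5 (new)  [load 350/450]
  100 → disc 3  [load 375/450]
  75 → disc 3  [load 450/450]
  150 → disc 4  [load 425/450]
5 discs opened.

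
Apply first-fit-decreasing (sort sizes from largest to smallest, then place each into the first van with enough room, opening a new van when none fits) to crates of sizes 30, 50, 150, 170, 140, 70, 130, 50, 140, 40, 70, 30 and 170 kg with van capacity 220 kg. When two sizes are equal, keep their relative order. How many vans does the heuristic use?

Sorted descending: 170, 170, 150, 140, 140, 130, 70, 70, 50, 50, 40, 30, 30.
  170 → van 1 (new)  [load 170/220]
  170 → van 2 (new)  [load 170/220]
  150 → van 3 (new)  [load 150/220]
  140 → van 4 (new)  [load 140/220]
  140 → van 5 (new)  [load 140/220]
  130 → van 6 (new)  [load 130/220]
  70 → van 3  [load 220/220]
  70 → van 4  [load 210/220]
  50 → van 1  [load 220/220]
  50 → van 2  [load 220/220]
  40 → van 5  [load 180/220]
  30 → van 5  [load 210/220]
  30 → van 6  [load 160/220]
6 vans opened.

6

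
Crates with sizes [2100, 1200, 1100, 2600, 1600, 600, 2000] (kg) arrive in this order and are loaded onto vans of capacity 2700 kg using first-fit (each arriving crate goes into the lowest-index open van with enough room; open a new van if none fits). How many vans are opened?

5

  2100 → van 1 (new)  [load 2100/2700]
  1200 → van 2 (new)  [load 1200/2700]
  1100 → van 2  [load 2300/2700]
  2600 → van 3 (new)  [load 2600/2700]
  1600 → van 4 (new)  [load 1600/2700]
  600 → van 1  [load 2700/2700]
  2000 → van 5 (new)  [load 2000/2700]
5 vans opened.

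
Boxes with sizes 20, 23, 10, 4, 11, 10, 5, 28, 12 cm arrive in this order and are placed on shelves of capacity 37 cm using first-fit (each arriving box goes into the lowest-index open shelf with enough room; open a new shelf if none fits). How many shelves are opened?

  20 → shelf 1 (new)  [load 20/37]
  23 → shelf 2 (new)  [load 23/37]
  10 → shelf 1  [load 30/37]
  4 → shelf 1  [load 34/37]
  11 → shelf 2  [load 34/37]
  10 → shelf 3 (new)  [load 10/37]
  5 → shelf 3  [load 15/37]
  28 → shelf 4 (new)  [load 28/37]
  12 → shelf 3  [load 27/37]
4 shelves opened.

4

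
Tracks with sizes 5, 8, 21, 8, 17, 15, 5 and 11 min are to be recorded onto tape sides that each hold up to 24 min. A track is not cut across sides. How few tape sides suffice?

4

Total = 21 + 17 + 15 + 11 + 8 + 8 + 5 + 5 = 90 min.
Lower bound: ⌈90/24⌉ = 4 tape sides.
A packing using 4 tape sides:
  side 1: 21 = 21
  side 2: 17 + 5 = 22
  side 3: 15 + 8 = 23
  side 4: 11 + 8 + 5 = 24
This matches the lower bound, so 4 is optimal.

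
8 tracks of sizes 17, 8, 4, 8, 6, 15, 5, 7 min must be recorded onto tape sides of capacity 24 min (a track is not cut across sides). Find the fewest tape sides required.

3

Total = 17 + 15 + 8 + 8 + 7 + 6 + 5 + 4 = 70 min.
Lower bound: ⌈70/24⌉ = 3 tape sides.
A packing using 3 tape sides:
  side 1: 17 + 7 = 24
  side 2: 15 + 8 = 23
  side 3: 8 + 6 + 5 + 4 = 23
This matches the lower bound, so 3 is optimal.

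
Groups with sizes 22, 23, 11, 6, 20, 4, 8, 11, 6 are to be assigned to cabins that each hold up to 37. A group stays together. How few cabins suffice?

3

Total = 23 + 22 + 20 + 11 + 11 + 8 + 6 + 6 + 4 = 111.
Lower bound: ⌈111/37⌉ = 3 cabins.
A packing using 3 cabins:
  cabin 1: 23 + 8 + 6 = 37
  cabin 2: 22 + 11 + 4 = 37
  cabin 3: 20 + 11 + 6 = 37
This matches the lower bound, so 3 is optimal.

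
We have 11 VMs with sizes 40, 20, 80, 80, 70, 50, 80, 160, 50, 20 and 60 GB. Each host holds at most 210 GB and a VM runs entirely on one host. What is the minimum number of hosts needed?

Total = 160 + 80 + 80 + 80 + 70 + 60 + 50 + 50 + 40 + 20 + 20 = 710 GB.
Lower bound: ⌈710/210⌉ = 4 hosts.
A packing using 4 hosts:
  host 1: 160 + 50 = 210
  host 2: 80 + 80 + 50 = 210
  host 3: 80 + 70 + 60 = 210
  host 4: 40 + 20 + 20 = 80
This matches the lower bound, so 4 is optimal.

4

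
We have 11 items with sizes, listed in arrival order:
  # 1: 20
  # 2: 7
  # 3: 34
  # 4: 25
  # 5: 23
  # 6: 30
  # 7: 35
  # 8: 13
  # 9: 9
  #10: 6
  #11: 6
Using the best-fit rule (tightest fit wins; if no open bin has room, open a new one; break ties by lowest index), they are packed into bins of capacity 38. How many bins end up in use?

6

  20 → bin 1 (new)  [load 20/38]
  7 → bin 1  [load 27/38]
  34 → bin 2 (new)  [load 34/38]
  25 → bin 3 (new)  [load 25/38]
  23 → bin 4 (new)  [load 23/38]
  30 → bin 5 (new)  [load 30/38]
  35 → bin 6 (new)  [load 35/38]
  13 → bin 3  [load 38/38]
  9 → bin 1  [load 36/38]
  6 → bin 5  [load 36/38]
  6 → bin 4  [load 29/38]
6 bins opened.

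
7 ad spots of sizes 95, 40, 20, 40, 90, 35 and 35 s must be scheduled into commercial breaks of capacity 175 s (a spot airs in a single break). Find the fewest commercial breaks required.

Total = 95 + 90 + 40 + 40 + 35 + 35 + 20 = 355 s.
Lower bound: ⌈355/175⌉ = 3 commercial breaks.
A packing using 3 commercial breaks:
  break 1: 95 + 40 + 40 = 175
  break 2: 90 + 35 + 35 = 160
  break 3: 20 = 20
This matches the lower bound, so 3 is optimal.

3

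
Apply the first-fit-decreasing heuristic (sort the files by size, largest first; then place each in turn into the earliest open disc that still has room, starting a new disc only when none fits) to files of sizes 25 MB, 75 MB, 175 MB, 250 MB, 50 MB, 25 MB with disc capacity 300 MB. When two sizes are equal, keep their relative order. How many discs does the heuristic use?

2

Sorted descending: 250, 175, 75, 50, 25, 25.
  250 → disc 1 (new)  [load 250/300]
  175 → disc 2 (new)  [load 175/300]
  75 → disc 2  [load 250/300]
  50 → disc 1  [load 300/300]
  25 → disc 2  [load 275/300]
  25 → disc 2  [load 300/300]
2 discs opened.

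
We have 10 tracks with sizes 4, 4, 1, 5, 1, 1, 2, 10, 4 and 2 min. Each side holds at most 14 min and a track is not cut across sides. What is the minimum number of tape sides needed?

3

Total = 10 + 5 + 4 + 4 + 4 + 2 + 2 + 1 + 1 + 1 = 34 min.
Lower bound: ⌈34/14⌉ = 3 tape sides.
A packing using 3 tape sides:
  side 1: 10 + 4 = 14
  side 2: 5 + 4 + 4 + 1 = 14
  side 3: 2 + 2 + 1 + 1 = 6
This matches the lower bound, so 3 is optimal.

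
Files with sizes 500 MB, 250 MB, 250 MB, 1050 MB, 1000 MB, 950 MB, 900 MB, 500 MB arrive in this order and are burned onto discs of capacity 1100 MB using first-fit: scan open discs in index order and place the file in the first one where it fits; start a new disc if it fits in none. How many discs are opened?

6

  500 → disc 1 (new)  [load 500/1100]
  250 → disc 1  [load 750/1100]
  250 → disc 1  [load 1000/1100]
  1050 → disc 2 (new)  [load 1050/1100]
  1000 → disc 3 (new)  [load 1000/1100]
  950 → disc 4 (new)  [load 950/1100]
  900 → disc 5 (new)  [load 900/1100]
  500 → disc 6 (new)  [load 500/1100]
6 discs opened.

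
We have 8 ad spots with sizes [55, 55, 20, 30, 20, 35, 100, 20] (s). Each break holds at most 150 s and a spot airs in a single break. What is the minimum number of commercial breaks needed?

3

Total = 100 + 55 + 55 + 35 + 30 + 20 + 20 + 20 = 335 s.
Lower bound: ⌈335/150⌉ = 3 commercial breaks.
A packing using 3 commercial breaks:
  break 1: 100 + 35 = 135
  break 2: 55 + 55 + 30 = 140
  break 3: 20 + 20 + 20 = 60
This matches the lower bound, so 3 is optimal.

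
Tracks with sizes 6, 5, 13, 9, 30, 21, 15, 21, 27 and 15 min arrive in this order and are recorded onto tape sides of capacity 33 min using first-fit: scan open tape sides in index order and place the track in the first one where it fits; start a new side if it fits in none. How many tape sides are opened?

  6 → side 1 (new)  [load 6/33]
  5 → side 1  [load 11/33]
  13 → side 1  [load 24/33]
  9 → side 1  [load 33/33]
  30 → side 2 (new)  [load 30/33]
  21 → side 3 (new)  [load 21/33]
  15 → side 4 (new)  [load 15/33]
  21 → side 5 (new)  [load 21/33]
  27 → side 6 (new)  [load 27/33]
  15 → side 4  [load 30/33]
6 tape sides opened.

6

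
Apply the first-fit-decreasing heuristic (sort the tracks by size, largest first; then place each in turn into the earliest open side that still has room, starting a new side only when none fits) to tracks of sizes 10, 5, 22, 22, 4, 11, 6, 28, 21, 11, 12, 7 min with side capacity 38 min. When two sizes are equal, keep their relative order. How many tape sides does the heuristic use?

Sorted descending: 28, 22, 22, 21, 12, 11, 11, 10, 7, 6, 5, 4.
  28 → side 1 (new)  [load 28/38]
  22 → side 2 (new)  [load 22/38]
  22 → side 3 (new)  [load 22/38]
  21 → side 4 (new)  [load 21/38]
  12 → side 2  [load 34/38]
  11 → side 3  [load 33/38]
  11 → side 4  [load 32/38]
  10 → side 1  [load 38/38]
  7 → side 5 (new)  [load 7/38]
  6 → side 4  [load 38/38]
  5 → side 3  [load 38/38]
  4 → side 2  [load 38/38]
5 tape sides opened.

5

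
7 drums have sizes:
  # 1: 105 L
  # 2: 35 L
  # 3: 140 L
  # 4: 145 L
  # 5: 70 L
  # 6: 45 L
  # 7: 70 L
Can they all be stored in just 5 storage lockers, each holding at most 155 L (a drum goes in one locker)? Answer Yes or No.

Yes

A valid assignment using 5 storage lockers:
  locker 1: 145 = 145
  locker 2: 140 = 140
  locker 3: 105 + 45 = 150
  locker 4: 70 + 70 = 140
  locker 5: 35 = 35
Every load is within 155 L, so 5 storage lockers suffice.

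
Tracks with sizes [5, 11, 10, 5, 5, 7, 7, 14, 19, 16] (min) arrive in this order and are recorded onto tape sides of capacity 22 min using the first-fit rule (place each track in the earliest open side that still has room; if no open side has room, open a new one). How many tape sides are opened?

  5 → side 1 (new)  [load 5/22]
  11 → side 1  [load 16/22]
  10 → side 2 (new)  [load 10/22]
  5 → side 1  [load 21/22]
  5 → side 2  [load 15/22]
  7 → side 2  [load 22/22]
  7 → side 3 (new)  [load 7/22]
  14 → side 3  [load 21/22]
  19 → side 4 (new)  [load 19/22]
  16 → side 5 (new)  [load 16/22]
5 tape sides opened.

5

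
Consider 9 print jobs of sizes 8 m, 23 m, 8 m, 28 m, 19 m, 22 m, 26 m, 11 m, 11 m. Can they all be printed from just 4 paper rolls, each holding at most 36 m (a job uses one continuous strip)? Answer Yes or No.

No

Total = 156 m; ⌈156/36⌉ = 5.
At least 5 paper rolls are required, but only 4 are allowed.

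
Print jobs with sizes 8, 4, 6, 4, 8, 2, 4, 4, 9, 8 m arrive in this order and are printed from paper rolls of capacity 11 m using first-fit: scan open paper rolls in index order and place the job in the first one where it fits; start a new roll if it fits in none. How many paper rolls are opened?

7

  8 → roll 1 (new)  [load 8/11]
  4 → roll 2 (new)  [load 4/11]
  6 → roll 2  [load 10/11]
  4 → roll 3 (new)  [load 4/11]
  8 → roll 4 (new)  [load 8/11]
  2 → roll 1  [load 10/11]
  4 → roll 3  [load 8/11]
  4 → roll 5 (new)  [load 4/11]
  9 → roll 6 (new)  [load 9/11]
  8 → roll 7 (new)  [load 8/11]
7 paper rolls opened.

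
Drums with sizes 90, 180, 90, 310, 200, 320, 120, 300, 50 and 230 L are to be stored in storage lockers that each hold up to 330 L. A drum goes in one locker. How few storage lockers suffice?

Total = 320 + 310 + 300 + 230 + 200 + 180 + 120 + 90 + 90 + 50 = 1890 L.
Lower bound: ⌈1890/330⌉ = 6 storage lockers.
A packing using 6 storage lockers:
  locker 1: 320 = 320
  locker 2: 310 = 310
  locker 3: 300 = 300
  locker 4: 230 + 90 = 320
  locker 5: 200 + 120 = 320
  locker 6: 180 + 90 + 50 = 320
This matches the lower bound, so 6 is optimal.

6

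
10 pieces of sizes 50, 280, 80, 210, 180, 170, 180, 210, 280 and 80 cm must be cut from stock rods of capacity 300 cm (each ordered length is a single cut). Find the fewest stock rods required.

7

Total = 280 + 280 + 210 + 210 + 180 + 180 + 170 + 80 + 80 + 50 = 1720 cm.
Lower bound: ⌈1720/300⌉ = 6 stock rods.
Also, 7 pieces each exceed 150 cm, and no two of those can share a stock rod, so at least 7 stock rods are needed.
A packing using 7 stock rods:
  stock rod 1: 280 = 280
  stock rod 2: 280 = 280
  stock rod 3: 210 + 80 = 290
  stock rod 4: 210 + 80 = 290
  stock rod 5: 180 + 50 = 230
  stock rod 6: 180 = 180
  stock rod 7: 170 = 170
This matches the lower bound, so 7 is optimal.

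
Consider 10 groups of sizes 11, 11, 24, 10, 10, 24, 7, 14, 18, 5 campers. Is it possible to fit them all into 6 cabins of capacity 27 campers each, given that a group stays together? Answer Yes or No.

A valid assignment using 6 cabins:
  cabin 1: 24 = 24
  cabin 2: 24 = 24
  cabin 3: 18 + 7 = 25
  cabin 4: 14 + 11 = 25
  cabin 5: 11 + 10 + 5 = 26
  cabin 6: 10 = 10
Every load is within 27 campers, so 6 cabins suffice.

Yes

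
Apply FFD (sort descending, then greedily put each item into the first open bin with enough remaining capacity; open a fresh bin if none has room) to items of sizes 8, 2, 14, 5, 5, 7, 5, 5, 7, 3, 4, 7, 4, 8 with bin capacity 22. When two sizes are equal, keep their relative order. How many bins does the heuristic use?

Sorted descending: 14, 8, 8, 7, 7, 7, 5, 5, 5, 5, 4, 4, 3, 2.
  14 → bin 1 (new)  [load 14/22]
  8 → bin 1  [load 22/22]
  8 → bin 2 (new)  [load 8/22]
  7 → bin 2  [load 15/22]
  7 → bin 2  [load 22/22]
  7 → bin 3 (new)  [load 7/22]
  5 → bin 3  [load 12/22]
  5 → bin 3  [load 17/22]
  5 → bin 3  [load 22/22]
  5 → bin 4 (new)  [load 5/22]
  4 → bin 4  [load 9/22]
  4 → bin 4  [load 13/22]
  3 → bin 4  [load 16/22]
  2 → bin 4  [load 18/22]
4 bins opened.

4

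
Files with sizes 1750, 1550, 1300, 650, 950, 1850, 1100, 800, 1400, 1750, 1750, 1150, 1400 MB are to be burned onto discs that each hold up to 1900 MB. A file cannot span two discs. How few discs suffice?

Total = 1850 + 1750 + 1750 + 1750 + 1550 + 1400 + 1400 + 1300 + 1150 + 1100 + 950 + 800 + 650 = 17400 MB.
Lower bound: ⌈17400/1900⌉ = 10 discs.
A packing using 11 discs:
  disc 1: 1850 = 1850
  disc 2: 1750 = 1750
  disc 3: 1750 = 1750
  disc 4: 1750 = 1750
  disc 5: 1550 = 1550
  disc 6: 1400 = 1400
  disc 7: 1400 = 1400
  disc 8: 1300 = 1300
  disc 9: 1150 + 650 = 1800
  disc 10: 1100 + 800 = 1900
  disc 11: 950 = 950
No arrangement into 10 discs stays within capacity, so 11 is optimal.

11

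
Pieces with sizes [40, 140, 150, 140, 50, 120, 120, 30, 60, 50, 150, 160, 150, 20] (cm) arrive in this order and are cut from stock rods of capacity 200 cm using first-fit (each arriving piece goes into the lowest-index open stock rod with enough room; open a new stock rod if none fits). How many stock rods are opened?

  40 → stock rod 1 (new)  [load 40/200]
  140 → stock rod 1  [load 180/200]
  150 → stock rod 2 (new)  [load 150/200]
  140 → stock rod 3 (new)  [load 140/200]
  50 → stock rod 2  [load 200/200]
  120 → stock rod 4 (new)  [load 120/200]
  120 → stock rod 5 (new)  [load 120/200]
  30 → stock rod 3  [load 170/200]
  60 → stock rod 4  [load 180/200]
  50 → stock rod 5  [load 170/200]
  150 → stock rod 6 (new)  [load 150/200]
  160 → stock rod 7 (new)  [load 160/200]
  150 → stock rod 8 (new)  [load 150/200]
  20 → stock rod 1  [load 200/200]
8 stock rods opened.

8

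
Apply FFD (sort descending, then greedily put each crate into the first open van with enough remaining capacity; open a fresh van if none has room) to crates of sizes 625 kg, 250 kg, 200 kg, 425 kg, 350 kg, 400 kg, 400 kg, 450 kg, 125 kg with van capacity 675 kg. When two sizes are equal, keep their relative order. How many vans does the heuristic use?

6

Sorted descending: 625, 450, 425, 400, 400, 350, 250, 200, 125.
  625 → van 1 (new)  [load 625/675]
  450 → van 2 (new)  [load 450/675]
  425 → van 3 (new)  [load 425/675]
  400 → van 4 (new)  [load 400/675]
  400 → van 5 (new)  [load 400/675]
  350 → van 6 (new)  [load 350/675]
  250 → van 3  [load 675/675]
  200 → van 2  [load 650/675]
  125 → van 4  [load 525/675]
6 vans opened.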